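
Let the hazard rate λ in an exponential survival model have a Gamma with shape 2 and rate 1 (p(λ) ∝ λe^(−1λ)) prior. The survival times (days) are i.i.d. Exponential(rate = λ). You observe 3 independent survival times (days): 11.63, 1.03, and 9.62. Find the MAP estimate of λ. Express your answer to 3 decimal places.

The Exponential(rate=λ) likelihood is ∝ λ^n e^(−λΣtᵢ). Here n = 3 and Σtᵢ = 11.63 + 1.03 + 9.62 = 22.28.
Posterior ∝ λe^(−1λ) · λ^3e^(−22.28λ) = λ^4e^(−23.28λ), i.e. Gamma(5, 23.28).
Mode = (a−1)/b = 4/23.28 ≈ 0.172.

λ̂_MAP = 0.172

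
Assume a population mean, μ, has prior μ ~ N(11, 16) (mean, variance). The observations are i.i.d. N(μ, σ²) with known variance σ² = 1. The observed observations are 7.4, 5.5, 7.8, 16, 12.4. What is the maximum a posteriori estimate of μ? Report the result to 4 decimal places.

μ̂_MAP = 9.8346

n = 5; x̄ = (7.4 + 5.5 + 7.8 + 16 + 12.4)/5 = 49.1/5 = 9.82.
For a Normal prior and Normal likelihood with known variance, the posterior is Normal; its mode equals its mean, the precision-weighted average.
Prior precision 1/σ₀² = 1/16 = 0.0625; data precision n/σ² = 5/1 = 5.
μ̂ = (0.0625·11 + 5·9.82) / (0.0625 + 5) = 49.7875/5.0625 = 3983/405 ≈ 9.8346.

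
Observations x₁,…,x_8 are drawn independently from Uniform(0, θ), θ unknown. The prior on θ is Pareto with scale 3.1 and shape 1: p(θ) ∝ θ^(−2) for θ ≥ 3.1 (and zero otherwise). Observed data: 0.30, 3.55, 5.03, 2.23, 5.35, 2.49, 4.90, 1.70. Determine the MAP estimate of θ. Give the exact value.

θ̂_MAP = 5.35

The Uniform(0, θ) likelihood is θ^(−n) for θ ≥ max(xᵢ), zero otherwise. Here max(xᵢ) = 5.35.
Posterior ∝ θ^(−2) · θ^(−8) = θ^(−10) on θ ≥ max(3.1, 5.35) = 5.35.
This density is strictly decreasing in θ, so the posterior mode lies at the lower boundary of the support.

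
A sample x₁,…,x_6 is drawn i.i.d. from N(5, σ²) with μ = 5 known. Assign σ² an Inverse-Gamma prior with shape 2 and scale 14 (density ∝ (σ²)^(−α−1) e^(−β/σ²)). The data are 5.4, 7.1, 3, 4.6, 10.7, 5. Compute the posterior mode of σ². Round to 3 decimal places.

σ̂²_MAP = 5.768

Sum of squared deviations about the known mean: SS = (5.4−5)² + (7.1−5)² + (3−5)² + (4.6−5)² + (10.7−5)² + (5−5)² = 41.22.
The Normal likelihood contributes (σ²)^(−n/2) exp(−SS/(2σ²)), so the posterior is Inverse-Gamma(α + n/2, β + SS/2) = Inverse-Gamma(5, 34.61).
The mode of Inverse-Gamma(a, b) is b/(a+1) = 34.61/6 ≈ 5.768.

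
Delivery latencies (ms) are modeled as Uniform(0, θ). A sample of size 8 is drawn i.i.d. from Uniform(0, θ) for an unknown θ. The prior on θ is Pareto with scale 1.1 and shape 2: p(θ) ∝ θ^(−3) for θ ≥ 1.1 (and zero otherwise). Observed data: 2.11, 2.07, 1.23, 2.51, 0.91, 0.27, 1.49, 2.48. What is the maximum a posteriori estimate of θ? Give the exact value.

θ̂_MAP = 2.51

The Uniform(0, θ) likelihood is θ^(−n) for θ ≥ max(xᵢ), zero otherwise. Here max(xᵢ) = 2.51.
Posterior ∝ θ^(−3) · θ^(−8) = θ^(−11) on θ ≥ max(1.1, 2.51) = 2.51.
This density is strictly decreasing in θ, so the posterior mode lies at the lower boundary of the support.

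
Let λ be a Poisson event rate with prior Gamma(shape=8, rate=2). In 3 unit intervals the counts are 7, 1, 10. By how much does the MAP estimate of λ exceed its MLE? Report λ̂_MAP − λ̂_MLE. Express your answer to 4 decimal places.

MAP − MLE = -1.0000

Σxᵢ = 18. Posterior is Gamma(26, 5); MAP = (26−1)/5 = 25/5 ≈ 5.00000.
MLE = x̄ = 18/3 ≈ 6.00000.
Difference = 25/5 − 18/3 = -1 ≈ -1.0000.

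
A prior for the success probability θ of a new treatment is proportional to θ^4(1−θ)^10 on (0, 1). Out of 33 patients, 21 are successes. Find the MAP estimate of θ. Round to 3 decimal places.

The prior density ∝ θ^4(1−θ)^10 is the kernel of Beta(5, 11).
Data: 21 successes in 33 trials. The binomial likelihood contributes θ^21(1−θ)^12, so the posterior is Beta(5+21, 11+12) = Beta(26, 23).
For Beta(a, b) with a, b > 1 the mode is (a−1)/(a+b−2) = 25/47 ≈ 0.532.

θ̂_MAP = 0.532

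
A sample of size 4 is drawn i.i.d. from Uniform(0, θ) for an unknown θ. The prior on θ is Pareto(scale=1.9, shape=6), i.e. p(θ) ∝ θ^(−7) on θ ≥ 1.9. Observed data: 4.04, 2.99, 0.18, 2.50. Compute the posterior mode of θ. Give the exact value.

θ̂_MAP = 4.04

The Uniform(0, θ) likelihood is θ^(−n) for θ ≥ max(xᵢ), zero otherwise. Here max(xᵢ) = 4.04.
Posterior ∝ θ^(−7) · θ^(−4) = θ^(−11) on θ ≥ max(1.9, 4.04) = 4.04.
This density is strictly decreasing in θ, so the posterior mode lies at the lower boundary of the support.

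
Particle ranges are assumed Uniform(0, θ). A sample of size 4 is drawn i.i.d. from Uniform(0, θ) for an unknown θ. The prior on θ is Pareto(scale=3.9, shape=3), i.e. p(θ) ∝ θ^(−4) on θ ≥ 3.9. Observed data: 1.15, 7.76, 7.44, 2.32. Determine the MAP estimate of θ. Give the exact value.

The Uniform(0, θ) likelihood is θ^(−n) for θ ≥ max(xᵢ), zero otherwise. Here max(xᵢ) = 7.76.
Posterior ∝ θ^(−4) · θ^(−4) = θ^(−8) on θ ≥ max(3.9, 7.76) = 7.76.
This density is strictly decreasing in θ, so the posterior mode lies at the lower boundary of the support.

θ̂_MAP = 7.76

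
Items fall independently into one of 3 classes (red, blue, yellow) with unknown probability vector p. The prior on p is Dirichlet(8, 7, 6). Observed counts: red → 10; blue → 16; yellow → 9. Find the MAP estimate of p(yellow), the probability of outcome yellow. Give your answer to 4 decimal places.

The posterior is Dirichlet(αᵢ + nᵢ) = Dirichlet(18, 23, 15).
For a Dirichlet(a₁,…,a_K) with all aᵢ > 1, the mode has j-th component (aⱼ − 1)/(Σaᵢ − K).
Here Σaᵢ = 56 and K = 3, so p(yellow) = (15 − 1)/(56 − 3) = 14/53 ≈ 0.2642.

MAP estimate of p(yellow) = 0.2642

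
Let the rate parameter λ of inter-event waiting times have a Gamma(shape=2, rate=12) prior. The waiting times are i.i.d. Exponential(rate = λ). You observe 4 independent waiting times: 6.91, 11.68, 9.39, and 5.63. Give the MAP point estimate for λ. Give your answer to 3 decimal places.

The Exponential(rate=λ) likelihood is ∝ λ^n e^(−λΣtᵢ). Here n = 4 and Σtᵢ = 6.91 + 11.68 + 9.39 + 5.63 = 33.61.
Posterior ∝ λe^(−12λ) · λ^4e^(−33.61λ) = λ^5e^(−45.61λ), i.e. Gamma(6, 45.61).
Mode = (a−1)/b = 5/45.61 ≈ 0.110.

λ̂_MAP = 0.110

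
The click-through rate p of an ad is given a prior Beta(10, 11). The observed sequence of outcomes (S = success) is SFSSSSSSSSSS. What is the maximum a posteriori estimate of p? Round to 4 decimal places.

p̂_MAP = 0.6452

Prior: Beta(10, 11).
Data: 11 successes in 12 trials (from the sequence). The binomial likelihood contributes p^11(1−p)^1, so the posterior is Beta(10+11, 11+1) = Beta(21, 12).
For Beta(a, b) with a, b > 1 the mode is (a−1)/(a+b−2) = 20/31 ≈ 0.6452.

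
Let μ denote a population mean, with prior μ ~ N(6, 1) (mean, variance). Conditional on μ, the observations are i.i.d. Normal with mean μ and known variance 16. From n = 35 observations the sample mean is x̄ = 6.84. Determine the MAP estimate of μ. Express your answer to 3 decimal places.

n = 35, x̄ = 6.84.
For a Normal prior and Normal likelihood with known variance, the posterior is Normal; its mode equals its mean, the precision-weighted average.
Prior precision 1/σ₀² = 1/1 = 1; data precision n/σ² = 35/16 = 2.1875.
μ̂ = (1·6 + 2.1875·6.84) / (1 + 2.1875) = 20.9625/3.1875 = 559/85 ≈ 6.576.

μ̂_MAP = 6.576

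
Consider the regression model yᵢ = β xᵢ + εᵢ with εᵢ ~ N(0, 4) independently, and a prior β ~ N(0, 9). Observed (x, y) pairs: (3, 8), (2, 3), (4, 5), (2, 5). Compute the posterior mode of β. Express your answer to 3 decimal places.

log p(β | y) = −Σ(yᵢ − βxᵢ)²/(2·4) − β²/(2·9) + const.
Setting the derivative to zero: Σxᵢ(yᵢ − βxᵢ)/4 − β/9 = 0, so β = Σxᵢyᵢ / (Σxᵢ² + σ²/τ²).
Σxᵢyᵢ = 3·8 + 2·3 + 4·5 + 2·5 = 60; Σxᵢ² = 33; σ²/τ² = 4/9.
β̂_MAP = 60 / (33 + 4/9) = 60/(301/9) = 540/301 ≈ 1.794.

β̂_MAP = 1.794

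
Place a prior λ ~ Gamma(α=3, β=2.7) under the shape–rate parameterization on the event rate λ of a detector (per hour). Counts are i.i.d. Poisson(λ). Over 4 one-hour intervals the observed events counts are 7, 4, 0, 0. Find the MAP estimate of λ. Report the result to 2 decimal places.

λ̂_MAP = 1.94

Σxᵢ = 7+4+0+0 = 11, with n = 4.
Posterior ∝ λ^2e^(−2.7λ) · λ^11e^(−4λ) = λ^13e^(−6.7λ), i.e. Gamma(shape=14, rate=6.7).
The mode of a Gamma(a, b) with a ≥ 1 (shape–rate) is (a−1)/b = 13/6.7 ≈ 1.94.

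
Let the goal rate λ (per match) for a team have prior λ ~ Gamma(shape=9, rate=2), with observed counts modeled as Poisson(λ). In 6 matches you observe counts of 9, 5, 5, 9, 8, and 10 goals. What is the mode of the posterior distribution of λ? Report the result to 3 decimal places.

λ̂_MAP = 6.750

Σxᵢ = 9+5+5+9+8+10 = 46, with n = 6.
Posterior ∝ λ^8e^(−2λ) · λ^46e^(−6λ) = λ^54e^(−8λ), i.e. Gamma(shape=55, rate=8).
The mode of a Gamma(a, b) with a ≥ 1 (shape–rate) is (a−1)/b = 54/8 ≈ 6.750.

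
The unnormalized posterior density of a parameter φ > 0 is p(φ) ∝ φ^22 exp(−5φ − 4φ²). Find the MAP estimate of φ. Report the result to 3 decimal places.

ℓ'(φ) = 22/φ − 5 − 8φ. Setting this to zero and multiplying by φ: 8φ² + 5φ − 22 = 0.
φ = (−5 + √(5² + 4·8·22)) / (2·8) = (−5 + √729) / 16 = (−5 + 27)/16 = 11/8.
ℓ''(φ) = −22/φ² − 8 < 0, confirming a maximum.

φ̂_MAP = 1.375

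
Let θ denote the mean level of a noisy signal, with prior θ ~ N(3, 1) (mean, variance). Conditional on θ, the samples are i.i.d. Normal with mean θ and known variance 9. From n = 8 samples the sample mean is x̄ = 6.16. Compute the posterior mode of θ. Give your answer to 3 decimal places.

θ̂_MAP = 4.487

n = 8, x̄ = 6.16.
For a Normal prior and Normal likelihood with known variance, the posterior is Normal; its mode equals its mean, the precision-weighted average.
Prior precision 1/σ₀² = 1/1 = 1; data precision n/σ² = 8/9.
θ̂ = (1·3 + (8/9)·6.16) / (1 + 8/9) = (1907/225)/(17/9) = 1907/425 ≈ 4.487.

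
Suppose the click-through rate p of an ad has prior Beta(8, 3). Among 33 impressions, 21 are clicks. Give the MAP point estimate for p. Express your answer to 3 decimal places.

Prior: Beta(8, 3).
Data: 21 successes in 33 trials. The binomial likelihood contributes p^21(1−p)^12, so the posterior is Beta(8+21, 3+12) = Beta(29, 15).
For Beta(a, b) with a, b > 1 the mode is (a−1)/(a+b−2) = 28/42 ≈ 0.667.

p̂_MAP = 0.667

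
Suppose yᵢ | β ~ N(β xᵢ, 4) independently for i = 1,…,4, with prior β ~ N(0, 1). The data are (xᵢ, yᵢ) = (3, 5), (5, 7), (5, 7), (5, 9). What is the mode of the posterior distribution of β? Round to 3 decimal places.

β̂_MAP = 1.477

log p(β | y) = −Σ(yᵢ − βxᵢ)²/(2·4) − β²/(2·1) + const.
Setting the derivative to zero: Σxᵢ(yᵢ − βxᵢ)/4 − β/1 = 0, so β = Σxᵢyᵢ / (Σxᵢ² + σ²/τ²).
Σxᵢyᵢ = 3·5 + 5·7 + 5·7 + 5·9 = 130; Σxᵢ² = 84; σ²/τ² = 4.
β̂_MAP = 130 / (84 + 4) = 130/88 ≈ 1.477.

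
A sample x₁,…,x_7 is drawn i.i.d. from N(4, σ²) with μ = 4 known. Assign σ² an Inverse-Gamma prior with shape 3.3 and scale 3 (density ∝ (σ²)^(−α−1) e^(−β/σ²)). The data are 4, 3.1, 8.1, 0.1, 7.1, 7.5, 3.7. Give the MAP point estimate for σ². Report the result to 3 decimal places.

σ̂²_MAP = 3.896

Sum of squared deviations about the known mean: SS = (4−4)² + (3.1−4)² + (8.1−4)² + (0.1−4)² + (7.1−4)² + (7.5−4)² + (3.7−4)² = 54.78.
The Normal likelihood contributes (σ²)^(−n/2) exp(−SS/(2σ²)), so the posterior is Inverse-Gamma(α + n/2, β + SS/2) = Inverse-Gamma(6.8, 30.39).
The mode of Inverse-Gamma(a, b) is b/(a+1) = 30.39/7.8 ≈ 3.896.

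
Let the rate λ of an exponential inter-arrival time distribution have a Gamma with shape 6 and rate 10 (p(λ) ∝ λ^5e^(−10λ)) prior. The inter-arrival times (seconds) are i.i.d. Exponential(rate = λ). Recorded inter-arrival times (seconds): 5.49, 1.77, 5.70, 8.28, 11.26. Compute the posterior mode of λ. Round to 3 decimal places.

λ̂_MAP = 0.235

The Exponential(rate=λ) likelihood is ∝ λ^n e^(−λΣtᵢ). Here n = 5 and Σtᵢ = 5.49 + 1.77 + 5.70 + 8.28 + 11.26 = 32.50.
Posterior ∝ λ^5e^(−10λ) · λ^5e^(−32.50λ) = λ^10e^(−42.50λ), i.e. Gamma(11, 42.50).
Mode = (a−1)/b = 10/42.50 ≈ 0.235.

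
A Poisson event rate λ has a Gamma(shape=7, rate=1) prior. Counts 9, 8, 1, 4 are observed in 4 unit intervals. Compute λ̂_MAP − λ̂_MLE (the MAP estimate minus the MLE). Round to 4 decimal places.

MAP − MLE = 0.1000

Σxᵢ = 22. Posterior is Gamma(29, 5); MAP = (29−1)/5 = 28/5 ≈ 5.60000.
MLE = x̄ = 22/4 ≈ 5.50000.
Difference = 28/5 − 22/4 = 1/10 ≈ 0.1000.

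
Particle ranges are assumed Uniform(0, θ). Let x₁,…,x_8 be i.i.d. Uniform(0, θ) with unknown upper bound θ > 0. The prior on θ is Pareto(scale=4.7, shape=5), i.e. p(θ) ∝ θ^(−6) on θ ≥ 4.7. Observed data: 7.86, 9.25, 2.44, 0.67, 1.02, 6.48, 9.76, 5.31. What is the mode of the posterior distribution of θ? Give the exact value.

The Uniform(0, θ) likelihood is θ^(−n) for θ ≥ max(xᵢ), zero otherwise. Here max(xᵢ) = 9.76.
Posterior ∝ θ^(−6) · θ^(−8) = θ^(−14) on θ ≥ max(4.7, 9.76) = 9.76.
This density is strictly decreasing in θ, so the posterior mode lies at the lower boundary of the support.

θ̂_MAP = 9.76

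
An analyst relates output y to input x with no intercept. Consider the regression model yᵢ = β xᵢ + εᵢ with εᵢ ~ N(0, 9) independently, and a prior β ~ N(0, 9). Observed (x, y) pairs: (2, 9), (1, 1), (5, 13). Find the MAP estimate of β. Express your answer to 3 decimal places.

β̂_MAP = 2.710

log p(β | y) = −Σ(yᵢ − βxᵢ)²/(2·9) − β²/(2·9) + const.
Setting the derivative to zero: Σxᵢ(yᵢ − βxᵢ)/9 − β/9 = 0, so β = Σxᵢyᵢ / (Σxᵢ² + σ²/τ²).
Σxᵢyᵢ = 2·9 + 1·1 + 5·13 = 84; Σxᵢ² = 30; σ²/τ² = 1.
β̂_MAP = 84 / (30 + 1) = 84/31 ≈ 2.710.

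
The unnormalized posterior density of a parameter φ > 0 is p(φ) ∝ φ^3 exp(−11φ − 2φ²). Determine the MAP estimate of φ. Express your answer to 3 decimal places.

φ̂_MAP = 0.250

ℓ'(φ) = 3/φ − 11 − 4φ. Setting this to zero and multiplying by φ: 4φ² + 11φ − 3 = 0.
φ = (−11 + √(11² + 4·4·3)) / (2·4) = (−11 + √169) / 8 = (−11 + 13)/8 = 1/4.
ℓ''(φ) = −3/φ² − 4 < 0, confirming a maximum.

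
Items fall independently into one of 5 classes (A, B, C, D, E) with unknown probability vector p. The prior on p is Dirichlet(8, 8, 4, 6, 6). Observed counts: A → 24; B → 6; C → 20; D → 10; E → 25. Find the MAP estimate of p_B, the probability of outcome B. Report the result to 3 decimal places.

MAP estimate of p_B = 0.116

The posterior is Dirichlet(αᵢ + nᵢ) = Dirichlet(32, 14, 24, 16, 31).
For a Dirichlet(a₁,…,a_K) with all aᵢ > 1, the mode has j-th component (aⱼ − 1)/(Σaᵢ − K).
Here Σaᵢ = 117 and K = 5, so p_B = (14 − 1)/(117 − 5) = 13/112 ≈ 0.116.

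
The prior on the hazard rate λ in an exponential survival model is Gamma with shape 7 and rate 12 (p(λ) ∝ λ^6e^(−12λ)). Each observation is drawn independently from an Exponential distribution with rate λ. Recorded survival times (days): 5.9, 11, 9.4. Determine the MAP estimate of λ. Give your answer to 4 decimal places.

λ̂_MAP = 0.2350

The Exponential(rate=λ) likelihood is ∝ λ^n e^(−λΣtᵢ). Here n = 3 and Σtᵢ = 5.9 + 11 + 9.4 = 26.3.
Posterior ∝ λ^6e^(−12λ) · λ^3e^(−26.3λ) = λ^9e^(−38.3λ), i.e. Gamma(10, 38.3).
Mode = (a−1)/b = 9/38.3 ≈ 0.2350.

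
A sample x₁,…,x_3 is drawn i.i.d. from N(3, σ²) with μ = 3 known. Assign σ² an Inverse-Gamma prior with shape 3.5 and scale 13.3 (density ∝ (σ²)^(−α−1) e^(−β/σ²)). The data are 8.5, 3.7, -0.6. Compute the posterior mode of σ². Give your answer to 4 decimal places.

σ̂²_MAP = 5.8583

Sum of squared deviations about the known mean: SS = (8.5−3)² + (3.7−3)² + (-0.6−3)² = 43.7.
The Normal likelihood contributes (σ²)^(−n/2) exp(−SS/(2σ²)), so the posterior is Inverse-Gamma(α + n/2, β + SS/2) = Inverse-Gamma(5, 35.15).
The mode of Inverse-Gamma(a, b) is b/(a+1) = 35.15/6 ≈ 5.8583.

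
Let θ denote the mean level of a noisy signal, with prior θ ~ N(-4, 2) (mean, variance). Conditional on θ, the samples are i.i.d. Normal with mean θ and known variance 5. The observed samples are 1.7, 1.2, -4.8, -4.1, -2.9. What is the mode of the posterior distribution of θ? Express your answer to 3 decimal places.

n = 5; x̄ = (1.7 + 1.2 + (-4.8) + (-4.1) + (-2.9))/5 = -8.9/5 = -1.78.
For a Normal prior and Normal likelihood with known variance, the posterior is Normal; its mode equals its mean, the precision-weighted average.
Prior precision 1/σ₀² = 1/2 = 0.5; data precision n/σ² = 5/5 = 1.
θ̂ = (0.5·(-4) + 1·(-1.78)) / (0.5 + 1) = (-3.78)/1.5 = -2.520.

θ̂_MAP = -2.520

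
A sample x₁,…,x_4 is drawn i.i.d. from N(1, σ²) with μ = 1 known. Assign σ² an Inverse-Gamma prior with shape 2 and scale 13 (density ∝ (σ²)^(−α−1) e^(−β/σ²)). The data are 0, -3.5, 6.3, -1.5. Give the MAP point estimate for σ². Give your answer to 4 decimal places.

Sum of squared deviations about the known mean: SS = (0−1)² + (-3.5−1)² + (6.3−1)² + (-1.5−1)² = 55.59.
The Normal likelihood contributes (σ²)^(−n/2) exp(−SS/(2σ²)), so the posterior is Inverse-Gamma(α + n/2, β + SS/2) = Inverse-Gamma(4, 40.795).
The mode of Inverse-Gamma(a, b) is b/(a+1) = 40.795/5 ≈ 8.1590.

σ̂²_MAP = 8.1590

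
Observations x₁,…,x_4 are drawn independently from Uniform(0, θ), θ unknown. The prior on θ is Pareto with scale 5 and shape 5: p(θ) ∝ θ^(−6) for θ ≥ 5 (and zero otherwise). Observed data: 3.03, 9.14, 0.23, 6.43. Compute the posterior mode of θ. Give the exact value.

The Uniform(0, θ) likelihood is θ^(−n) for θ ≥ max(xᵢ), zero otherwise. Here max(xᵢ) = 9.14.
Posterior ∝ θ^(−6) · θ^(−4) = θ^(−10) on θ ≥ max(5, 9.14) = 9.14.
This density is strictly decreasing in θ, so the posterior mode lies at the lower boundary of the support.

θ̂_MAP = 9.14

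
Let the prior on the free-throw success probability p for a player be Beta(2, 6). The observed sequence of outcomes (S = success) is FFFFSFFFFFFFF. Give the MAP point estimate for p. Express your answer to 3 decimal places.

p̂_MAP = 0.105

Prior: Beta(2, 6).
Data: 1 success in 13 trials (from the sequence). The binomial likelihood contributes p(1−p)^12, so the posterior is Beta(2+1, 6+12) = Beta(3, 18).
For Beta(a, b) with a, b > 1 the mode is (a−1)/(a+b−2) = 2/19 ≈ 0.105.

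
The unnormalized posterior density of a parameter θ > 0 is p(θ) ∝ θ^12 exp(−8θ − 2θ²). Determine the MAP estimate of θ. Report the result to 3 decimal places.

ℓ'(θ) = 12/θ − 8 − 4θ. Setting this to zero and multiplying by θ: 4θ² + 8θ − 12 = 0.
θ = (−8 + √(8² + 4·4·12)) / (2·4) = (−8 + √256) / 8 = (−8 + 16)/8 = 1.
ℓ''(θ) = −12/θ² − 4 < 0, confirming a maximum.

θ̂_MAP = 1.000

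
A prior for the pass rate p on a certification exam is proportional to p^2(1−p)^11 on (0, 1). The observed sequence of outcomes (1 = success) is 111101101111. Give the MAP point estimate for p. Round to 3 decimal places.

p̂_MAP = 0.480

The prior density ∝ p^2(1−p)^11 is the kernel of Beta(3, 12).
Data: 10 successes in 12 trials (from the sequence). The binomial likelihood contributes p^10(1−p)^2, so the posterior is Beta(3+10, 12+2) = Beta(13, 14).
For Beta(a, b) with a, b > 1 the mode is (a−1)/(a+b−2) = 12/25 ≈ 0.480.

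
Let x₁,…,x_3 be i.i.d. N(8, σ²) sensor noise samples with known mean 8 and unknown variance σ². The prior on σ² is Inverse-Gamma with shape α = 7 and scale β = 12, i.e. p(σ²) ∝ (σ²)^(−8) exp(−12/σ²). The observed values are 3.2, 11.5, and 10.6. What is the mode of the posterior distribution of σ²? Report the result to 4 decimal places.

Sum of squared deviations about the known mean: SS = (3.2−8)² + (11.5−8)² + (10.6−8)² = 42.05.
The Normal likelihood contributes (σ²)^(−n/2) exp(−SS/(2σ²)), so the posterior is Inverse-Gamma(α + n/2, β + SS/2) = Inverse-Gamma(8.5, 33.025).
The mode of Inverse-Gamma(a, b) is b/(a+1) = 33.025/9.5 ≈ 3.4763.

σ̂²_MAP = 3.4763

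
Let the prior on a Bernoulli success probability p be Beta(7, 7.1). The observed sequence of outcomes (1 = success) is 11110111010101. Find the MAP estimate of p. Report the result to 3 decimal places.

Prior: Beta(7, 7.1).
Data: 10 successes in 14 trials (from the sequence). The binomial likelihood contributes p^10(1−p)^4, so the posterior is Beta(7+10, 7.1+4) = Beta(17, 11.1).
For Beta(a, b) with a, b > 1 the mode is (a−1)/(a+b−2) = 16/26.1 ≈ 0.613.

p̂_MAP = 0.613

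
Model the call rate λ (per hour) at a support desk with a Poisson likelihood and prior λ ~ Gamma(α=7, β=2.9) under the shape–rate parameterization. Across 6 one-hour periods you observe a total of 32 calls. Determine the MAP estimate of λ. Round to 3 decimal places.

λ̂_MAP = 4.270

Σxᵢ = 32, n = 6.
Posterior ∝ λ^6e^(−2.9λ) · λ^32e^(−6λ) = λ^38e^(−8.9λ), i.e. Gamma(shape=39, rate=8.9).
The mode of a Gamma(a, b) with a ≥ 1 (shape–rate) is (a−1)/b = 38/8.9 ≈ 4.270.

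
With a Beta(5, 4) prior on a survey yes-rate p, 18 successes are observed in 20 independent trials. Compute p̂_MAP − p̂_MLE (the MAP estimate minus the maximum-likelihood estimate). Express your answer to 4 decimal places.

Posterior is Beta(23, 6); MAP = (23−1)/(29−2) = 22/27 ≈ 0.81481.
MLE ignores the prior: p̂_MLE = k/n = 18/20 ≈ 0.90000.
Difference = 22/27 − 18/20 = -23/270 ≈ -0.0852.

MAP − MLE = -0.0852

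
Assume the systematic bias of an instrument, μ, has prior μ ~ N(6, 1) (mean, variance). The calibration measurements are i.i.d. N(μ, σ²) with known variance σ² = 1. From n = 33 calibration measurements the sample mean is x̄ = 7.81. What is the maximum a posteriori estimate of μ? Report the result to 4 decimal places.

μ̂_MAP = 7.7568

n = 33, x̄ = 7.81.
For a Normal prior and Normal likelihood with known variance, the posterior is Normal; its mode equals its mean, the precision-weighted average.
Prior precision 1/σ₀² = 1/1 = 1; data precision n/σ² = 33/1 = 33.
μ̂ = (1·6 + 33·7.81) / (1 + 33) = 263.73/34 = 26373/3400 ≈ 7.7568.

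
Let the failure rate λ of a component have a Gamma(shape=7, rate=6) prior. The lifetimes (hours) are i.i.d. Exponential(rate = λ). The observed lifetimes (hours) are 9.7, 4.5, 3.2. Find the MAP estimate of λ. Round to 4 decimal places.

The Exponential(rate=λ) likelihood is ∝ λ^n e^(−λΣtᵢ). Here n = 3 and Σtᵢ = 9.7 + 4.5 + 3.2 = 17.4.
Posterior ∝ λ^6e^(−6λ) · λ^3e^(−17.4λ) = λ^9e^(−23.4λ), i.e. Gamma(10, 23.4).
Mode = (a−1)/b = 9/23.4 ≈ 0.3846.

λ̂_MAP = 0.3846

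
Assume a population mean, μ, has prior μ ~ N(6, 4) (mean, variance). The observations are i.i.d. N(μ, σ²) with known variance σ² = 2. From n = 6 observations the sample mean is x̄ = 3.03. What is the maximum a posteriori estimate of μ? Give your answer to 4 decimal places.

μ̂_MAP = 3.2585

n = 6, x̄ = 3.03.
For a Normal prior and Normal likelihood with known variance, the posterior is Normal; its mode equals its mean, the precision-weighted average.
Prior precision 1/σ₀² = 1/4 = 0.25; data precision n/σ² = 6/2 = 3.
μ̂ = (0.25·6 + 3·3.03) / (0.25 + 3) = 10.59/3.25 = 1059/325 ≈ 3.2585.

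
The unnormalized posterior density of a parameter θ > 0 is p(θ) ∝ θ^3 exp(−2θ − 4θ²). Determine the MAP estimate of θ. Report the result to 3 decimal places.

ℓ'(θ) = 3/θ − 2 − 8θ. Setting this to zero and multiplying by θ: 8θ² + 2θ − 3 = 0.
θ = (−2 + √(2² + 4·8·3)) / (2·8) = (−2 + √100) / 16 = (−2 + 10)/16 = 1/2.
ℓ''(θ) = −3/θ² − 8 < 0, confirming a maximum.

θ̂_MAP = 0.500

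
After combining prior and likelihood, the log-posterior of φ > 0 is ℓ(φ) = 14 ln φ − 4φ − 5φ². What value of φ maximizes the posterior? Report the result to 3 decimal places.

ℓ'(φ) = 14/φ − 4 − 10φ. Setting this to zero and multiplying by φ: 10φ² + 4φ − 14 = 0.
φ = (−4 + √(4² + 4·10·14)) / (2·10) = (−4 + √576) / 20 = (−4 + 24)/20 = 1.
ℓ''(φ) = −14/φ² − 10 < 0, confirming a maximum.

φ̂_MAP = 1.000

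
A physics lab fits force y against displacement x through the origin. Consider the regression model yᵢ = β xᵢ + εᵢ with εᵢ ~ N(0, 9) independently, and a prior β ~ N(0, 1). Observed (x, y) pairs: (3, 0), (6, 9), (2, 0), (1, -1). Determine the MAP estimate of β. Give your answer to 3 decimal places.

log p(β | y) = −Σ(yᵢ − βxᵢ)²/(2·9) − β²/(2·1) + const.
Setting the derivative to zero: Σxᵢ(yᵢ − βxᵢ)/9 − β/1 = 0, so β = Σxᵢyᵢ / (Σxᵢ² + σ²/τ²).
Σxᵢyᵢ = 3·0 + 6·9 + 2·0 + 1·(-1) = 53; Σxᵢ² = 50; σ²/τ² = 9.
β̂_MAP = 53 / (50 + 9) = 53/59 ≈ 0.898.

β̂_MAP = 0.898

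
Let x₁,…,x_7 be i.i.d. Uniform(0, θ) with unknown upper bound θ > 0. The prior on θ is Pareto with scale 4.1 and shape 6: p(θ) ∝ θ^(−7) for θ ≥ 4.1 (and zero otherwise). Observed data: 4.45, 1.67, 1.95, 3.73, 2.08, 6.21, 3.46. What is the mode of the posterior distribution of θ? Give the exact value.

The Uniform(0, θ) likelihood is θ^(−n) for θ ≥ max(xᵢ), zero otherwise. Here max(xᵢ) = 6.21.
Posterior ∝ θ^(−7) · θ^(−7) = θ^(−14) on θ ≥ max(4.1, 6.21) = 6.21.
This density is strictly decreasing in θ, so the posterior mode lies at the lower boundary of the support.

θ̂_MAP = 6.21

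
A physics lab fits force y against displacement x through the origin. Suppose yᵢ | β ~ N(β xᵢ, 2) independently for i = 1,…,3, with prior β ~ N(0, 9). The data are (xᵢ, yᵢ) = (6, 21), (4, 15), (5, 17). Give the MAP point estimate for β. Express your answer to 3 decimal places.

β̂_MAP = 3.509

log p(β | y) = −Σ(yᵢ − βxᵢ)²/(2·2) − β²/(2·9) + const.
Setting the derivative to zero: Σxᵢ(yᵢ − βxᵢ)/2 − β/9 = 0, so β = Σxᵢyᵢ / (Σxᵢ² + σ²/τ²).
Σxᵢyᵢ = 6·21 + 4·15 + 5·17 = 271; Σxᵢ² = 77; σ²/τ² = 2/9.
β̂_MAP = 271 / (77 + 2/9) = 271/(695/9) = 2439/695 ≈ 3.509.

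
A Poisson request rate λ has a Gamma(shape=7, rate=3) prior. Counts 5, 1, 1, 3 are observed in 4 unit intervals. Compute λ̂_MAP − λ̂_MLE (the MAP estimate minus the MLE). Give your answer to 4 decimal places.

Σxᵢ = 10. Posterior is Gamma(17, 7); MAP = (17−1)/7 = 16/7 ≈ 2.28571.
MLE = x̄ = 10/4 ≈ 2.50000.
Difference = 16/7 − 10/4 = -3/14 ≈ -0.2143.

MAP − MLE = -0.2143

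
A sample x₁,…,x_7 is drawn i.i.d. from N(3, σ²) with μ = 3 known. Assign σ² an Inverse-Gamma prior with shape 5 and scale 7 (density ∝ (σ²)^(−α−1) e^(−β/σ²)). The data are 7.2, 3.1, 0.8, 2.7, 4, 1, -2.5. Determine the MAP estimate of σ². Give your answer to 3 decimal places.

σ̂²_MAP = 3.781

Sum of squared deviations about the known mean: SS = (7.2−3)² + (3.1−3)² + (0.8−3)² + (2.7−3)² + (4−3)² + (1−3)² + (-2.5−3)² = 57.83.
The Normal likelihood contributes (σ²)^(−n/2) exp(−SS/(2σ²)), so the posterior is Inverse-Gamma(α + n/2, β + SS/2) = Inverse-Gamma(8.5, 35.915).
The mode of Inverse-Gamma(a, b) is b/(a+1) = 35.915/9.5 ≈ 3.781.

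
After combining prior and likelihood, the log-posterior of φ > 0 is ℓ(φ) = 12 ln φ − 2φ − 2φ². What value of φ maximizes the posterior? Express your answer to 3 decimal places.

ℓ'(φ) = 12/φ − 2 − 4φ. Setting this to zero and multiplying by φ: 4φ² + 2φ − 12 = 0.
φ = (−2 + √(2² + 4·4·12)) / (2·4) = (−2 + √196) / 8 = (−2 + 14)/8 = 3/2.
ℓ''(φ) = −12/φ² − 4 < 0, confirming a maximum.

φ̂_MAP = 1.500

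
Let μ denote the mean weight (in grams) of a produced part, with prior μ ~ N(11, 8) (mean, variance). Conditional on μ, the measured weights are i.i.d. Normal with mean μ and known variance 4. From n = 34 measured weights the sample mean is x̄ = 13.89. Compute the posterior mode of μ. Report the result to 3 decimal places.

n = 34, x̄ = 13.89.
For a Normal prior and Normal likelihood with known variance, the posterior is Normal; its mode equals its mean, the precision-weighted average.
Prior precision 1/σ₀² = 1/8 = 0.125; data precision n/σ² = 34/4 = 8.5.
μ̂ = (0.125·11 + 8.5·13.89) / (0.125 + 8.5) = 119.44/8.625 = 23888/1725 ≈ 13.848.

μ̂_MAP = 13.848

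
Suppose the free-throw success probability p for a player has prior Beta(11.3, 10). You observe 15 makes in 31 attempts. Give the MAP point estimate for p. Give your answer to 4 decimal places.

Prior: Beta(11.3, 10).
Data: 15 successes in 31 trials. The binomial likelihood contributes p^15(1−p)^16, so the posterior is Beta(11.3+15, 10+16) = Beta(26.3, 26).
For Beta(a, b) with a, b > 1 the mode is (a−1)/(a+b−2) = 25.3/50.3 ≈ 0.5030.

p̂_MAP = 0.5030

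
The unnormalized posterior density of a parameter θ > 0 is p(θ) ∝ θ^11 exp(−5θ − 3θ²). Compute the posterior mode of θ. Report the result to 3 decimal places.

θ̂_MAP = 1.000

ℓ'(θ) = 11/θ − 5 − 6θ. Setting this to zero and multiplying by θ: 6θ² + 5θ − 11 = 0.
θ = (−5 + √(5² + 4·6·11)) / (2·6) = (−5 + √289) / 12 = (−5 + 17)/12 = 1.
ℓ''(θ) = −11/θ² − 6 < 0, confirming a maximum.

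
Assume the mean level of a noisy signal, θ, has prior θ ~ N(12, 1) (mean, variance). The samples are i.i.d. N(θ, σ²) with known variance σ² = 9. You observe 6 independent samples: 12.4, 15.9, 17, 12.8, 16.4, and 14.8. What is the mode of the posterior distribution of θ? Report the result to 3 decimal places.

n = 6; x̄ = (12.4 + 15.9 + 17 + 12.8 + 16.4 + 14.8)/6 = 89.3/6 = 893/60 ≈ 14.8833.
For a Normal prior and Normal likelihood with known variance, the posterior is Normal; its mode equals its mean, the precision-weighted average.
Prior precision 1/σ₀² = 1/1 = 1; data precision n/σ² = 6/9 = 2/3.
θ̂ = (1·12 + (2/3)·(893/60)) / (1 + 2/3) = (1973/90)/(5/3) = 1973/150 ≈ 13.153.

θ̂_MAP = 13.153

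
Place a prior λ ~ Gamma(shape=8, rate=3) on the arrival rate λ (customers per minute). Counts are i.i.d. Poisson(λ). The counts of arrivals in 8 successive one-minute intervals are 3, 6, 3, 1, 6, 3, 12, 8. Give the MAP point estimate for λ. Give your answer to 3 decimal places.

λ̂_MAP = 4.455

Σxᵢ = 3+6+3+1+6+3+12+8 = 42, with n = 8.
Posterior ∝ λ^7e^(−3λ) · λ^42e^(−8λ) = λ^49e^(−11λ), i.e. Gamma(shape=50, rate=11).
The mode of a Gamma(a, b) with a ≥ 1 (shape–rate) is (a−1)/b = 49/11 ≈ 4.455.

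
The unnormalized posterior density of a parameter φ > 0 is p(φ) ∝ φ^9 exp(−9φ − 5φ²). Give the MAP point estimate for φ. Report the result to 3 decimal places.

φ̂_MAP = 0.600

ℓ'(φ) = 9/φ − 9 − 10φ. Setting this to zero and multiplying by φ: 10φ² + 9φ − 9 = 0.
φ = (−9 + √(9² + 4·10·9)) / (2·10) = (−9 + √441) / 20 = (−9 + 21)/20 = 3/5.
ℓ''(φ) = −9/φ² − 10 < 0, confirming a maximum.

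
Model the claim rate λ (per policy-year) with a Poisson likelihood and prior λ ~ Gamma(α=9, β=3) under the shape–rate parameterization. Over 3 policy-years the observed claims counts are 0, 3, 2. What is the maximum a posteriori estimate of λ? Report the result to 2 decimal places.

Σxᵢ = 0+3+2 = 5, with n = 3.
Posterior ∝ λ^8e^(−3λ) · λ^5e^(−3λ) = λ^13e^(−6λ), i.e. Gamma(shape=14, rate=6).
The mode of a Gamma(a, b) with a ≥ 1 (shape–rate) is (a−1)/b = 13/6 ≈ 2.17.

λ̂_MAP = 2.17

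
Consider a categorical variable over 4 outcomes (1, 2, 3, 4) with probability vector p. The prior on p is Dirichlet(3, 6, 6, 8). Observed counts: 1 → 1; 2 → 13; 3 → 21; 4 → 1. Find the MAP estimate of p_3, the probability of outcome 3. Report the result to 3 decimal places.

MAP estimate: 0.473

The posterior is Dirichlet(αᵢ + nᵢ) = Dirichlet(4, 19, 27, 9).
For a Dirichlet(a₁,…,a_K) with all aᵢ > 1, the mode has j-th component (aⱼ − 1)/(Σaᵢ − K).
Here Σaᵢ = 59 and K = 4, so p_3 = (27 − 1)/(59 − 4) = 26/55 ≈ 0.473.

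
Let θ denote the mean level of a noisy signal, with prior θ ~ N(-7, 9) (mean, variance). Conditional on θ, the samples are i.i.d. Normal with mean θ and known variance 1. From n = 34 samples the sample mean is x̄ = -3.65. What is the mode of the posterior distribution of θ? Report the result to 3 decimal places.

n = 34, x̄ = -3.65.
For a Normal prior and Normal likelihood with known variance, the posterior is Normal; its mode equals its mean, the precision-weighted average.
Prior precision 1/σ₀² = 1/9; data precision n/σ² = 34/1 = 34.
θ̂ = ((1/9)·(-7) + 34·(-3.65)) / (1/9 + 34) = (-11239/90)/(307/9) = -11239/3070 ≈ -3.661.

θ̂_MAP = -3.661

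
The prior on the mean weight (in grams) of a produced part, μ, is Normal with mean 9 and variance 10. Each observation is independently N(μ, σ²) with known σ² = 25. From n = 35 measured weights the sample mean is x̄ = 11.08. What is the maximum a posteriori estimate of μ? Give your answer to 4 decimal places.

n = 35, x̄ = 11.08.
For a Normal prior and Normal likelihood with known variance, the posterior is Normal; its mode equals its mean, the precision-weighted average.
Prior precision 1/σ₀² = 1/10 = 0.1; data precision n/σ² = 35/25 = 1.4.
μ̂ = (0.1·9 + 1.4·11.08) / (0.1 + 1.4) = 16.412/1.5 = 4103/375 ≈ 10.9413.

μ̂_MAP = 10.9413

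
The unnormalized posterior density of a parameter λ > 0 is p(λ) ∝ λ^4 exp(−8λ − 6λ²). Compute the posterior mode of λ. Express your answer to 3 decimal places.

λ̂_MAP = 0.333

ℓ'(λ) = 4/λ − 8 − 12λ. Setting this to zero and multiplying by λ: 12λ² + 8λ − 4 = 0.
λ = (−8 + √(8² + 4·12·4)) / (2·12) = (−8 + √256) / 24 = (−8 + 16)/24 = 1/3.
ℓ''(λ) = −4/λ² − 12 < 0, confirming a maximum.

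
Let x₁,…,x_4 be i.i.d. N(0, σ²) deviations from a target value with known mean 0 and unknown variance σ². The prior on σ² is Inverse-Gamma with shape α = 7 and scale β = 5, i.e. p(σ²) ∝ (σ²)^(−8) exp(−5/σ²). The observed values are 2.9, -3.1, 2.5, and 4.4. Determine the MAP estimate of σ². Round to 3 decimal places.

Sum of squared deviations about the known mean: SS = (2.9−0)² + (-3.1−0)² + (2.5−0)² + (4.4−0)² = 43.63.
The Normal likelihood contributes (σ²)^(−n/2) exp(−SS/(2σ²)), so the posterior is Inverse-Gamma(α + n/2, β + SS/2) = Inverse-Gamma(9, 26.815).
The mode of Inverse-Gamma(a, b) is b/(a+1) = 26.815/10 ≈ 2.682.

σ̂²_MAP = 2.682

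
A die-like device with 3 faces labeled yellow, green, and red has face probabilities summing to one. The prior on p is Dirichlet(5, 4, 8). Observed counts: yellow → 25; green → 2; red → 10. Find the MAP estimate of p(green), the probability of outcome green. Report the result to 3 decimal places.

The posterior is Dirichlet(αᵢ + nᵢ) = Dirichlet(30, 6, 18).
For a Dirichlet(a₁,…,a_K) with all aᵢ > 1, the mode has j-th component (aⱼ − 1)/(Σaᵢ − K).
Here Σaᵢ = 54 and K = 3, so p(green) = (6 − 1)/(54 − 3) = 5/51 ≈ 0.098.

MAP estimate of p(green) = 0.098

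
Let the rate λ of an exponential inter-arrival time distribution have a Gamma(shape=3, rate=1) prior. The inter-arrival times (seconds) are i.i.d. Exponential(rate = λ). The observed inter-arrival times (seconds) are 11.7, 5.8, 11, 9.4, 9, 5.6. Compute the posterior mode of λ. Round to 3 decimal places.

λ̂_MAP = 0.150

The Exponential(rate=λ) likelihood is ∝ λ^n e^(−λΣtᵢ). Here n = 6 and Σtᵢ = 11.7 + 5.8 + 11 + 9.4 + 9 + 5.6 = 52.5.
Posterior ∝ λ^2e^(−1λ) · λ^6e^(−52.5λ) = λ^8e^(−53.5λ), i.e. Gamma(9, 53.5).
Mode = (a−1)/b = 8/53.5 ≈ 0.150.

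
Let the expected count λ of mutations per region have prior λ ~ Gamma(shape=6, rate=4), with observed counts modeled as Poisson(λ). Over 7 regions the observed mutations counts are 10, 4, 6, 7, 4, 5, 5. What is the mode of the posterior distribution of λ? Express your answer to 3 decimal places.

λ̂_MAP = 4.182

Σxᵢ = 10+4+6+7+4+5+5 = 41, with n = 7.
Posterior ∝ λ^5e^(−4λ) · λ^41e^(−7λ) = λ^46e^(−11λ), i.e. Gamma(shape=47, rate=11).
The mode of a Gamma(a, b) with a ≥ 1 (shape–rate) is (a−1)/b = 46/11 ≈ 4.182.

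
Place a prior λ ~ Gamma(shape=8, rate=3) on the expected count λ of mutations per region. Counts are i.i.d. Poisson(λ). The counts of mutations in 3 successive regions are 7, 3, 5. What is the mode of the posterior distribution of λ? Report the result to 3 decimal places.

Σxᵢ = 7+3+5 = 15, with n = 3.
Posterior ∝ λ^7e^(−3λ) · λ^15e^(−3λ) = λ^22e^(−6λ), i.e. Gamma(shape=23, rate=6).
The mode of a Gamma(a, b) with a ≥ 1 (shape–rate) is (a−1)/b = 22/6 ≈ 3.667.

λ̂_MAP = 3.667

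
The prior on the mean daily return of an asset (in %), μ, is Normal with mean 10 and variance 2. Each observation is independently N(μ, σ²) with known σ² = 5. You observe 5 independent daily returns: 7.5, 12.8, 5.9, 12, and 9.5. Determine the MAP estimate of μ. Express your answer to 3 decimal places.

n = 5; x̄ = (7.5 + 12.8 + 5.9 + 12 + 9.5)/5 = 47.7/5 = 9.54.
For a Normal prior and Normal likelihood with known variance, the posterior is Normal; its mode equals its mean, the precision-weighted average.
Prior precision 1/σ₀² = 1/2 = 0.5; data precision n/σ² = 5/5 = 1.
μ̂ = (0.5·10 + 1·9.54) / (0.5 + 1) = 14.54/1.5 = 727/75 ≈ 9.693.

μ̂_MAP = 9.693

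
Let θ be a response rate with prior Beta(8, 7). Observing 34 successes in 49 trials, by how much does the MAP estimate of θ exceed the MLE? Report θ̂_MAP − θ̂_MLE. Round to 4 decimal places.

Posterior is Beta(42, 22); MAP = (42−1)/(64−2) = 41/62 ≈ 0.66129.
MLE ignores the prior: θ̂_MLE = k/n = 34/49 ≈ 0.69388.
Difference = 41/62 − 34/49 = -99/3038 ≈ -0.0326.

MAP − MLE = -0.0326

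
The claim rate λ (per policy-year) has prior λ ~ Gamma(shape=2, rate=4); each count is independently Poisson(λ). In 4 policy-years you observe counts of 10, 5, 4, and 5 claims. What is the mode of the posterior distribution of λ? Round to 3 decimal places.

Σxᵢ = 10+5+4+5 = 24, with n = 4.
Posterior ∝ λe^(−4λ) · λ^24e^(−4λ) = λ^25e^(−8λ), i.e. Gamma(shape=26, rate=8).
The mode of a Gamma(a, b) with a ≥ 1 (shape–rate) is (a−1)/b = 25/8 ≈ 3.125.

λ̂_MAP = 3.125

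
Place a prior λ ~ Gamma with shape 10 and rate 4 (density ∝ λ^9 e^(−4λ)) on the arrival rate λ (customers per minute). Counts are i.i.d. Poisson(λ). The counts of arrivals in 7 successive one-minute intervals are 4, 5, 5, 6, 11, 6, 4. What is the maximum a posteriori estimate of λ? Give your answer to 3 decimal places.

λ̂_MAP = 4.545

Σxᵢ = 4+5+5+6+11+6+4 = 41, with n = 7.
Posterior ∝ λ^9e^(−4λ) · λ^41e^(−7λ) = λ^50e^(−11λ), i.e. Gamma(shape=51, rate=11).
The mode of a Gamma(a, b) with a ≥ 1 (shape–rate) is (a−1)/b = 50/11 ≈ 4.545.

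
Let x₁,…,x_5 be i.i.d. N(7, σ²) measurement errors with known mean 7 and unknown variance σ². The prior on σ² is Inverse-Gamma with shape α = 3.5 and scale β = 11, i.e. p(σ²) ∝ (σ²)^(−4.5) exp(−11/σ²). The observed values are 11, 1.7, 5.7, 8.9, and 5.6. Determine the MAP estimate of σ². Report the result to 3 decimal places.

σ̂²_MAP = 5.239

Sum of squared deviations about the known mean: SS = (11−7)² + (1.7−7)² + (5.7−7)² + (8.9−7)² + (5.6−7)² = 51.35.
The Normal likelihood contributes (σ²)^(−n/2) exp(−SS/(2σ²)), so the posterior is Inverse-Gamma(α + n/2, β + SS/2) = Inverse-Gamma(6, 36.675).
The mode of Inverse-Gamma(a, b) is b/(a+1) = 36.675/7 ≈ 5.239.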